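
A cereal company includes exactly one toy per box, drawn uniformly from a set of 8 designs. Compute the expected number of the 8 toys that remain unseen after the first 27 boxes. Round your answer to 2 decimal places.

For each toy, P(unseen after 27) = (7/8)^27 = 0.027.
By linearity of expectation, E[unseen] = 8·(7/8)^27 = 0.217.

0.22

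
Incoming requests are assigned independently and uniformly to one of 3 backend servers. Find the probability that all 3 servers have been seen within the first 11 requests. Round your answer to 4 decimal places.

0.9653

By inclusion–exclusion over which servers are missing,
P(all seen) = Σ_{j=0}^{3} (-1)^j C(3,j)((3-j)/3)^11
= 1.00000 - 0.03468 + 0.00002 - 0.00000
= 0.96533.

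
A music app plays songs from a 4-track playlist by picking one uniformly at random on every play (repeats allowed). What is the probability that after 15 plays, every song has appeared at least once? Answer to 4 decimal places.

0.9467

By inclusion–exclusion over which songs are missing,
P(all seen) = Σ_{j=0}^{4} (-1)^j C(4,j)((4-j)/4)^15
= 1.00000 - 0.05345 + 0.00018 - 0.00000 + 0.00000
= 0.94673.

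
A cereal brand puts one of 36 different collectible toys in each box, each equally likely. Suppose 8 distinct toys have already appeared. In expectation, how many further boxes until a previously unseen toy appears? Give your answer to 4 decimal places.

1.2857

The number of boxes until the next new toy is geometric with success probability 28/36, so its mean is 36/28.
E = 36/28 = 1.28571.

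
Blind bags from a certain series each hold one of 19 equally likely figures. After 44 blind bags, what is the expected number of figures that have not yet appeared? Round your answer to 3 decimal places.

For each figure, P(unseen after 44) = (18/19)^44 = 0.0926.
By linearity of expectation, E[unseen] = 19·(18/19)^44 = 1.7603.

1.760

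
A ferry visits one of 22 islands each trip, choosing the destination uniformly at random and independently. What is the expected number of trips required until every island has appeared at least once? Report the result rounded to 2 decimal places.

81.20

After k distinct islands have appeared, the next trip gives a new one with probability (22-k)/22, so the expected wait for the (k+1)-th is 22/(22-k).
E[T] = 22/22 + 22/21 + 22/20 + ... + 22/2 + 22/1 = 22·H_{22}.
H_{22} = 3.691, so E[T] = 81.198.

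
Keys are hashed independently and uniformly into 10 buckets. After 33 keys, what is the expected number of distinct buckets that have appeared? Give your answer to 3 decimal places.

9.691

For each bucket, P(seen in 33 keys) = 1 - (9/10)^33 = 0.9691.
By linearity of expectation, E[distinct seen] = 10·(1 - (9/10)^33) = 9.6910.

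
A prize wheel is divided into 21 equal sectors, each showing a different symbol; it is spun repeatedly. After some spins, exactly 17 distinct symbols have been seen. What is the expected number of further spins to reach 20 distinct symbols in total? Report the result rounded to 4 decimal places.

22.7500

The wait to go from k to k+1 distinct symbols is geometric with mean 21/(21-k).
Sum over k = 17,...,19: E = 21/4 + 21/3 + 21/2 = 22.75000.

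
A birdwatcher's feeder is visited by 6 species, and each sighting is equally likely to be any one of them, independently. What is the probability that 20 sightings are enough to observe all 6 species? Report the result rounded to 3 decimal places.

0.848

By inclusion–exclusion over which species are missing,
P(all seen) = Σ_{j=0}^{6} (-1)^j C(6,j)((6-j)/6)^20
= 1.0000 - 0.1565 + 0.0045 - 0.0000 + 0.0000 - 0.0000 + 0.0000
= 0.8480.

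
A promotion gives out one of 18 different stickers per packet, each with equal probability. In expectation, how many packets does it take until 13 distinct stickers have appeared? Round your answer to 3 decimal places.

21.812

Going from k to k+1 distinct takes a geometric number of packets with mean 18/(18-k).
Sum over k = 0,...,12: E = 18/18 + 18/17 + 18/16 + ... + 18/7 + 18/6 = 21.8119.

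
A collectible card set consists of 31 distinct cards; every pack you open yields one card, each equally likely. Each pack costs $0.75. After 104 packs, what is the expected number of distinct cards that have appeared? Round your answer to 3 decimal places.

For each card, P(seen in 104 packs) = 1 - (30/31)^104 = 0.9670.
By linearity of expectation, E[distinct seen] = 31·(1 - (30/31)^104) = 29.9759.

29.976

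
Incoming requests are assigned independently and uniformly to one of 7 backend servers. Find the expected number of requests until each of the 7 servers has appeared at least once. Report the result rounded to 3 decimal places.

18.150

The wait to go from k to k+1 distinct servers is geometric with mean 7/(7-k).
E[T] = 7/7 + 7/6 + 7/5 + ... + 7/2 + 7/1 = 7·H_{7}.
H_{7} = 2.5929, so E[T] = 18.1500.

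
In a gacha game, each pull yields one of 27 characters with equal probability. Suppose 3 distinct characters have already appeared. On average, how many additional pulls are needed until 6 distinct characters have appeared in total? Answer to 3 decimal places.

3.526

With k distinct characters already seen, the next new one takes an expected 27/(27-k) pulls.
Sum over k = 3,...,5: E = 27/24 + 27/23 + 27/22 = 3.5262.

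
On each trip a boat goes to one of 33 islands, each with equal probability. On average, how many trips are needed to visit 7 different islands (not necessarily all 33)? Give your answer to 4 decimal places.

Going from k to k+1 distinct takes a geometric number of trips with mean 33/(33-k).
Sum over k = 0,...,6: E = 33/33 + 33/32 + 33/31 + ... + 33/28 + 33/27 = 7.73449.

7.7345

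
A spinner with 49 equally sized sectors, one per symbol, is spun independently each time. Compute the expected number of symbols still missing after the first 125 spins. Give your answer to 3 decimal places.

For each symbol, P(unseen after 125) = (48/49)^125 = 0.0760.
By linearity of expectation, E[unseen] = 49·(48/49)^125 = 3.7226.

3.723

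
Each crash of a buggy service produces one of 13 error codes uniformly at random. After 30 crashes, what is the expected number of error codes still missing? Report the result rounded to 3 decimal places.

For each error code, P(unseen after 30) = (12/13)^30 = 0.0906.
By linearity of expectation, E[unseen] = 13·(12/13)^30 = 1.1778.

1.178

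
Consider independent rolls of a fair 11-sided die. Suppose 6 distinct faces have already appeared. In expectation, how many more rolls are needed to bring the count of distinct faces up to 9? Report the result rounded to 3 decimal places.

8.617

The wait to go from k to k+1 distinct faces is geometric with mean 11/(11-k).
Sum over k = 6,...,8: E = 11/5 + 11/4 + 11/3 = 8.6167.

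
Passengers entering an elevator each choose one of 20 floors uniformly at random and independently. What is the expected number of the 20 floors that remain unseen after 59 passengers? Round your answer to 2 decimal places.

For each floor, P(unseen after 59) = (19/20)^59 = 0.048.
By linearity of expectation, E[unseen] = 20·(19/20)^59 = 0.970.

0.97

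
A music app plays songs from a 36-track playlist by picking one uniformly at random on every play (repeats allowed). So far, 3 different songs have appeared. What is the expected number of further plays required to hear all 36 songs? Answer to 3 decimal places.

147.197

From k distinct to k+1 distinct takes on average 36/(36-k) plays.
Sum over k = 3,...,35: E = 36/33 + 36/32 + 36/31 + ... + 36/2 + 36/1 = 147.1967.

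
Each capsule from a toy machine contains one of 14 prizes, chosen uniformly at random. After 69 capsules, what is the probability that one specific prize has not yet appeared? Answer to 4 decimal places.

Each capsule misses the fixed prize with probability (14-1)/14 = 13/14, independently.
P(still missing after 69) = (13/14)^69 = 0.00602.

0.0060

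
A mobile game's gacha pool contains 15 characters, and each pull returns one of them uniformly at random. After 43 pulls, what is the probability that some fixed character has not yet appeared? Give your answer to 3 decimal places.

On each pull the fixed character fails to appear with probability 14/15.
P(still missing after 43) = (14/15)^43 = 0.0515.

0.051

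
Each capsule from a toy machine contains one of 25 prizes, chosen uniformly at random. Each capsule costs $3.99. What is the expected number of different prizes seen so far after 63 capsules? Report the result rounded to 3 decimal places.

For each prize, P(seen in 63 capsules) = 1 - (24/25)^63 = 0.9236.
By linearity of expectation, E[distinct seen] = 25·(1 - (24/25)^63) = 23.0900.

23.090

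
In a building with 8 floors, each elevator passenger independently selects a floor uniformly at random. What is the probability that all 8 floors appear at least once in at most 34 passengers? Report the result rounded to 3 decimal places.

By inclusion–exclusion over which floors are missing,
P(all seen) = Σ_{j=0}^{8} (-1)^j C(8,j)((8-j)/8)^34
= 1.0000 - 0.0854 + 0.0016 - 0.0000 + 0.0000 - 0.0000 + 0.0000 - 0.0000 + 0.0000
= 0.9162.

0.916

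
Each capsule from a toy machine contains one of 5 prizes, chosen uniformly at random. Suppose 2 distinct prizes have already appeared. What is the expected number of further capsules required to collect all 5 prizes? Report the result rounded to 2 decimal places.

9.17

From k distinct to k+1 distinct takes on average 5/(5-k) capsules.
Sum over k = 2,...,4: E = 5/3 + 5/2 + 5/1 = 9.167.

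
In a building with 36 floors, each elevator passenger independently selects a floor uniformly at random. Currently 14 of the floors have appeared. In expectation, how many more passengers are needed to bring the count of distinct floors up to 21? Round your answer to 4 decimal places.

With k distinct floors already seen, the next new one takes an expected 36/(36-k) passengers.
Sum over k = 14,...,20: E = 36/22 + 36/21 + 36/20 + ... + 36/17 + 36/16 = 13.41303.

13.4130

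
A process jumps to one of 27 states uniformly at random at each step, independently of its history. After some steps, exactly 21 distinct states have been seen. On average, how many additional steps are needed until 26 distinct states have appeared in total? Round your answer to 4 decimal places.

39.1500

The wait to go from k to k+1 distinct states is geometric with mean 27/(27-k).
Sum over k = 21,...,25: E = 27/6 + 27/5 + 27/4 + 27/3 + 27/2 = 39.15000.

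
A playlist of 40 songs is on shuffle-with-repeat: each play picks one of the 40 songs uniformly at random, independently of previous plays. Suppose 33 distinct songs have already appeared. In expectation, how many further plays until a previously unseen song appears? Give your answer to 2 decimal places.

5.71

Each play yields a new song with probability (40-33)/40 = 7/40, so the wait is geometric with mean 40/7.
E = 40/7 = 5.714.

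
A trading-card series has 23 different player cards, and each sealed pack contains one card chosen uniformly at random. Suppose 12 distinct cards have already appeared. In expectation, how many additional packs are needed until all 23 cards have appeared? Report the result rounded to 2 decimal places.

The wait to go from k to k+1 distinct cards is geometric with mean 23/(23-k).
Sum over k = 12,...,22: E = 23/11 + 23/10 + 23/9 + ... + 23/2 + 23/1 = 69.457.

69.46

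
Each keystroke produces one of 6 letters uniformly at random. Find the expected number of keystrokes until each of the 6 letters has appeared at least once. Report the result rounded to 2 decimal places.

14.70

The wait to go from k to k+1 distinct letters is geometric with mean 6/(6-k).
E[T] = 6/6 + 6/5 + 6/4 + 6/3 + 6/2 + 6/1 = 6·H_{6}.
H_{6} = 2.450, so E[T] = 14.700.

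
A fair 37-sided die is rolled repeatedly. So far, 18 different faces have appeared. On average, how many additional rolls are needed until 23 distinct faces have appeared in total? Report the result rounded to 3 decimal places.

10.959

From k distinct to k+1 distinct takes on average 37/(37-k) rolls.
Sum over k = 18,...,22: E = 37/19 + 37/18 + 37/17 + 37/16 + 37/15 = 10.9586.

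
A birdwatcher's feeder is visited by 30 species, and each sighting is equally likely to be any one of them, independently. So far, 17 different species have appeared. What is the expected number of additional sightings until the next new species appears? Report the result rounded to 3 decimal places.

Each sighting yields a new species with probability (30-17)/30 = 13/30, so the wait is geometric with mean 30/13.
E = 30/13 = 2.3077.

2.308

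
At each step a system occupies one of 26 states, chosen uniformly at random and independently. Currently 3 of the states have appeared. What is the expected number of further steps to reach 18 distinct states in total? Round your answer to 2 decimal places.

26.43

The wait to go from k to k+1 distinct states is geometric with mean 26/(26-k).
Sum over k = 3,...,17: E = 26/23 + 26/22 + 26/21 + ... + 26/10 + 26/9 = 26.427.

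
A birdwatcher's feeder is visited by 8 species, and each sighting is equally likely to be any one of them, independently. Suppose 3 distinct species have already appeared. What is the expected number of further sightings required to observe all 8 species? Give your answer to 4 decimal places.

The wait to go from k to k+1 distinct species is geometric with mean 8/(8-k).
Sum over k = 3,...,7: E = 8/5 + 8/4 + 8/3 + 8/2 + 8/1 = 18.26667.

18.2667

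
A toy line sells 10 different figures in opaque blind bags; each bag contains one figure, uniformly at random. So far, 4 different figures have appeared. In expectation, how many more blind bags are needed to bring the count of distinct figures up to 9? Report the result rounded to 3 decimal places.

From k distinct to k+1 distinct takes on average 10/(10-k) blind bags.
Sum over k = 4,...,8: E = 10/6 + 10/5 + 10/4 + 10/3 + 10/2 = 14.5000.

14.500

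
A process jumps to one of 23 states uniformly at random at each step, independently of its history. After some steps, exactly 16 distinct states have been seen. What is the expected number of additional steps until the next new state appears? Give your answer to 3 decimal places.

Each step yields a new state with probability (23-16)/23 = 7/23, so the wait is geometric with mean 23/7.
E = 23/7 = 3.2857.

3.286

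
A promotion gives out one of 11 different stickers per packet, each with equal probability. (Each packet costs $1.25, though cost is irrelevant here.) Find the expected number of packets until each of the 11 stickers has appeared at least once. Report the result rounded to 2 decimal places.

Split into phases: going from k distinct to k+1 distinct takes on average 11/(11-k) packets.
E[T] = 11/11 + 11/10 + 11/9 + ... + 11/2 + 11/1 = 11·H_{11}.
H_{11} = 3.020, so E[T] = 33.219.

33.22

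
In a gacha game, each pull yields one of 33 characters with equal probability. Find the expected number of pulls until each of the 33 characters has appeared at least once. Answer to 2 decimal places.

134.93

Split into phases: going from k distinct to k+1 distinct takes on average 33/(33-k) pulls.
E[T] = 33/33 + 33/32 + 33/31 + ... + 33/2 + 33/1 = 33·H_{33}.
H_{33} = 4.089, so E[T] = 134.930.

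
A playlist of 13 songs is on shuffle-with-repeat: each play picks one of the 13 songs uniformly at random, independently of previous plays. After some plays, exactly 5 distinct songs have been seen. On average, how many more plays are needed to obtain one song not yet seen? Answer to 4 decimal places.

1.6250

The number of plays until the next new song is geometric with success probability 8/13, so its mean is 13/8.
E = 13/8 = 1.62500.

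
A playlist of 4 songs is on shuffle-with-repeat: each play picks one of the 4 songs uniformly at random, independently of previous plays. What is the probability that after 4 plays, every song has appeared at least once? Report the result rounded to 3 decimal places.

0.094

By inclusion–exclusion over which songs are missing,
P(all seen) = Σ_{j=0}^{4} (-1)^j C(4,j)((4-j)/4)^4
= 1.0000 - 1.2656 + 0.3750 - 0.0156 + 0.0000
= 0.0938.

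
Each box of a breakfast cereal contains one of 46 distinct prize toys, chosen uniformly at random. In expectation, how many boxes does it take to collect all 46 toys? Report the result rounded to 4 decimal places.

203.1676

The wait to go from k to k+1 distinct toys is geometric with mean 46/(46-k).
E[T] = 46/46 + 46/45 + 46/44 + ... + 46/2 + 46/1 = 46·H_{46}.
H_{46} = 4.41669, so E[T] = 203.16761.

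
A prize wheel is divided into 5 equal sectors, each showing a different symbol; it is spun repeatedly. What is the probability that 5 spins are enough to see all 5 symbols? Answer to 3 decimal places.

0.038

Let A_i be the event that symbol i is missing after 5 spins. By inclusion–exclusion on the A_i,
P(all seen) = Σ_{j=0}^{5} (-1)^j C(5,j)((5-j)/5)^5
= 1.0000 - 1.6384 + 0.7776 - 0.1024 + 0.0016 - 0.0000
= 0.0384.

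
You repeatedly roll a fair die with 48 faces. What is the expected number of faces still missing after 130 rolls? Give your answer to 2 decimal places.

3.11

For each face, P(unseen after 130) = (47/48)^130 = 0.065.
By linearity of expectation, E[unseen] = 48·(47/48)^130 = 3.109.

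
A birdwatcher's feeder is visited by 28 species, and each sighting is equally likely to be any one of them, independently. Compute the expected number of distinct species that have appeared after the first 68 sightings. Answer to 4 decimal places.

For each species, P(seen in 68 sightings) = 1 - (27/28)^68 = 0.91567.
By linearity of expectation, E[distinct seen] = 28·(1 - (27/28)^68) = 25.63872.

25.6387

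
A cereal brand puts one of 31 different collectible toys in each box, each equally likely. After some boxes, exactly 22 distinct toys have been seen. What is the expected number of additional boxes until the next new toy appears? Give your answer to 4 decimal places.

Each box yields a new toy with probability (31-22)/31 = 9/31, so the wait is geometric with mean 31/9.
E = 31/9 = 3.44444.

3.4444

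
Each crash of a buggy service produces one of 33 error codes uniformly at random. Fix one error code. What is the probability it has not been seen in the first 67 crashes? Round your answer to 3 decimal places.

0.127

Each crash misses the fixed error code with probability (33-1)/33 = 32/33, independently.
P(still missing after 67) = (32/33)^67 = 0.1272.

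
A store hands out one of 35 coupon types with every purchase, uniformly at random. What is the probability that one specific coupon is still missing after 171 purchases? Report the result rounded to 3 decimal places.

0.007

Each purchase misses the fixed coupon with probability (35-1)/35 = 34/35, independently.
P(still missing after 171) = (34/35)^171 = 0.0070.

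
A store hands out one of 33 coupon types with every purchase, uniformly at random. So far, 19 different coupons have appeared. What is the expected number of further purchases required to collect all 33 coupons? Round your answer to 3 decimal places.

From k distinct to k+1 distinct takes on average 33/(33-k) purchases.
Sum over k = 19,...,32: E = 33/14 + 33/13 + 33/12 + ... + 33/2 + 33/1 = 107.3016.

107.302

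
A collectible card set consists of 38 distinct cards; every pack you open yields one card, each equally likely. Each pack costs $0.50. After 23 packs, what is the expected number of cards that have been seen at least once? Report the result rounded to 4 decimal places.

17.4221

For each card, P(seen in 23 packs) = 1 - (37/38)^23 = 0.45848.
By linearity of expectation, E[distinct seen] = 38·(1 - (37/38)^23) = 17.42212.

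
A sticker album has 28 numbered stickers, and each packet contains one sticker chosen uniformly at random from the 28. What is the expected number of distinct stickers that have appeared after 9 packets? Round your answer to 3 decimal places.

7.816

For each sticker, P(seen in 9 packets) = 1 - (27/28)^9 = 0.2791.
By linearity of expectation, E[distinct seen] = 28·(1 - (27/28)^9) = 7.8159.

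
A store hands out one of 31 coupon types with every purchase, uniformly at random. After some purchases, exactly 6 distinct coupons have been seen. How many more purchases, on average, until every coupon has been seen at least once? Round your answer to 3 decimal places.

From k distinct to k+1 distinct takes on average 31/(31-k) purchases.
Sum over k = 6,...,30: E = 31/25 + 31/24 + 31/23 + ... + 31/2 + 31/1 = 118.2947.

118.295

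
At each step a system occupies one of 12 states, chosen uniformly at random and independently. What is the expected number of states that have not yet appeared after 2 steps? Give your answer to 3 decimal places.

10.083

For each state, P(unseen after 2) = (11/12)^2 = 0.8403.
By linearity of expectation, E[unseen] = 12·(11/12)^2 = 10.0833.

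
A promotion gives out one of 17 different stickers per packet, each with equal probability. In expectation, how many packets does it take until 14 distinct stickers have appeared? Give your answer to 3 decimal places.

27.306

With k distinct stickers already seen, the next new one arrives after an expected 17/(17-k) packets.
Sum over k = 0,...,13: E = 17/17 + 17/16 + 17/15 + ... + 17/5 + 17/4 = 27.3057.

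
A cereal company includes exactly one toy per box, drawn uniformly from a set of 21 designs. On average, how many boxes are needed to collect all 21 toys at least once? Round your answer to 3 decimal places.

Split into phases: going from k distinct to k+1 distinct takes on average 21/(21-k) boxes.
E[T] = 21/21 + 21/20 + 21/19 + ... + 21/2 + 21/1 = 21·H_{21}.
H_{21} = 3.6454, so E[T] = 76.5525.

76.553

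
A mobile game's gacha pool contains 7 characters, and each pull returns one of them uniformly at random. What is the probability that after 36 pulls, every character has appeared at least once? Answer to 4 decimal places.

By inclusion–exclusion over which characters are missing,
P(all seen) = Σ_{j=0}^{7} (-1)^j C(7,j)((7-j)/7)^36
= 1.00000 - 0.02723 + 0.00012 - 0.00000 + 0.00000 - 0.00000 + 0.00000 - 0.00000
= 0.97289.

0.9729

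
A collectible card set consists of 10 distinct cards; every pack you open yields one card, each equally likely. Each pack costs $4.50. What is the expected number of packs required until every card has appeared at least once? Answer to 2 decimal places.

After k distinct cards have appeared, the next pack gives a new one with probability (10-k)/10, so the expected wait for the (k+1)-th is 10/(10-k).
E[T] = 10/10 + 10/9 + 10/8 + ... + 10/2 + 10/1 = 10·H_{10}.
H_{10} = 2.929, so E[T] = 29.290.

29.29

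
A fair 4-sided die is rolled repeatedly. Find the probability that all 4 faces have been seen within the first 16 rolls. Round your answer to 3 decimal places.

0.960

Let A_i be the event that face i is missing after 16 rolls. By inclusion–exclusion on the A_i,
P(all seen) = Σ_{j=0}^{4} (-1)^j C(4,j)((4-j)/4)^16
= 1.0000 - 0.0401 + 0.0001 - 0.0000 + 0.0000
= 0.9600.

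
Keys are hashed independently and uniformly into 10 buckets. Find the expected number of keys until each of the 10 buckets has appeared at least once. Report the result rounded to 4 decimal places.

29.2897

The wait to go from k to k+1 distinct buckets is geometric with mean 10/(10-k).
E[T] = 10/10 + 10/9 + 10/8 + ... + 10/2 + 10/1 = 10·H_{10}.
H_{10} = 2.92897, so E[T] = 29.28968.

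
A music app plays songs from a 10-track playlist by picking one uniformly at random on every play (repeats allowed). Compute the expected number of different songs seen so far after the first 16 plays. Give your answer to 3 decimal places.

8.147

For each song, P(seen in 16 plays) = 1 - (9/10)^16 = 0.8147.
By linearity of expectation, E[distinct seen] = 10·(1 - (9/10)^16) = 8.1470.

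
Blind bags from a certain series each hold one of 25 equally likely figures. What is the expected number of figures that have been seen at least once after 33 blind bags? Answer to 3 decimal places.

18.500

For each figure, P(seen in 33 blind bags) = 1 - (24/25)^33 = 0.7400.
By linearity of expectation, E[distinct seen] = 25·(1 - (24/25)^33) = 18.5003.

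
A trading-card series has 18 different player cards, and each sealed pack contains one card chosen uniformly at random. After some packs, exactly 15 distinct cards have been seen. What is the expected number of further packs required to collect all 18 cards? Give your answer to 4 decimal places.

33.0000

From k distinct to k+1 distinct takes on average 18/(18-k) packs.
Sum over k = 15,...,17: E = 18/3 + 18/2 + 18/1 = 33.00000.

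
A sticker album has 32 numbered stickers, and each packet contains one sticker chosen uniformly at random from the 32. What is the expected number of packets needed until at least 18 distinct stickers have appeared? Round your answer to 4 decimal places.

25.8219

With k distinct stickers already seen, the next new one arrives after an expected 32/(32-k) packets.
Sum over k = 0,...,17: E = 32/32 + 32/31 + 32/30 + ... + 32/16 + 32/15 = 25.82185.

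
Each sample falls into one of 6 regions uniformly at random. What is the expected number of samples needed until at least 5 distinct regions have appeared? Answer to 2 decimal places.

Going from k to k+1 distinct takes a geometric number of samples with mean 6/(6-k).
Sum over k = 0,...,4: E = 6/6 + 6/5 + 6/4 + 6/3 + 6/2 = 8.700.

8.70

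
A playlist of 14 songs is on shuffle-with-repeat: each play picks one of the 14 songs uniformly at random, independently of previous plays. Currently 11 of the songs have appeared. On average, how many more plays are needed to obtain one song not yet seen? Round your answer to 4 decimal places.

4.6667

The number of plays until the next new song is geometric with success probability 3/14, so its mean is 14/3.
E = 14/3 = 4.66667.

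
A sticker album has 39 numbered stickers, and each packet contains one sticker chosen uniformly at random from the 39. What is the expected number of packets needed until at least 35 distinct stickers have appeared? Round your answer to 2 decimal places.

84.64

Going from k to k+1 distinct takes a geometric number of packets with mean 39/(39-k).
Sum over k = 0,...,34: E = 39/39 + 39/38 + 39/37 + ... + 39/6 + 39/5 = 84.638.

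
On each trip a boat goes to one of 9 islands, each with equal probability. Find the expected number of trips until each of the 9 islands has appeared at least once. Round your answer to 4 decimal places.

The wait to go from k to k+1 distinct islands is geometric with mean 9/(9-k).
E[T] = 9/9 + 9/8 + 9/7 + ... + 9/2 + 9/1 = 9·H_{9}.
H_{9} = 2.82897, so E[T] = 25.46071.

25.4607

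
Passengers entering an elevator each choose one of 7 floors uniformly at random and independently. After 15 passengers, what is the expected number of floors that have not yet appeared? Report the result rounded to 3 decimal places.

0.693

For each floor, P(unseen after 15) = (6/7)^15 = 0.0990.
By linearity of expectation, E[unseen] = 7·(6/7)^15 = 0.6933.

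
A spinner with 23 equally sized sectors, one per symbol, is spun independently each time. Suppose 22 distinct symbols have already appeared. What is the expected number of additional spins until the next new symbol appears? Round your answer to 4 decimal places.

23.0000

The number of spins until the next new symbol is geometric with success probability 1/23, so its mean is 23/1.
E = 23/1 = 23.00000.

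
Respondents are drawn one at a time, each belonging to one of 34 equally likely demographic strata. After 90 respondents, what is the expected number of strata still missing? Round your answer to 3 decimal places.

2.315

For each stratum, P(unseen after 90) = (33/34)^90 = 0.0681.
By linearity of expectation, E[unseen] = 34·(33/34)^90 = 2.3154.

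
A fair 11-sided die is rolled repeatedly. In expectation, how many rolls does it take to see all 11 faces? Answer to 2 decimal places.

33.22

Split into phases: going from k distinct to k+1 distinct takes on average 11/(11-k) rolls.
E[T] = 11/11 + 11/10 + 11/9 + ... + 11/2 + 11/1 = 11·H_{11}.
H_{11} = 3.020, so E[T] = 33.219.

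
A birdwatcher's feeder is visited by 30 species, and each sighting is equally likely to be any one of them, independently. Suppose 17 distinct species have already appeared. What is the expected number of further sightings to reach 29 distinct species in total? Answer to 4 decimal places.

The wait to go from k to k+1 distinct species is geometric with mean 30/(30-k).
Sum over k = 17,...,28: E = 30/13 + 30/12 + 30/11 + ... + 30/3 + 30/2 = 65.40401.

65.4040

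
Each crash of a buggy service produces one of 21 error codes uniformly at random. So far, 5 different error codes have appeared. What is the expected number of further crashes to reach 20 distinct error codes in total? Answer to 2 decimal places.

50.00

The wait to go from k to k+1 distinct error codes is geometric with mean 21/(21-k).
Sum over k = 5,...,19: E = 21/16 + 21/15 + 21/14 + ... + 21/3 + 21/2 = 49.995.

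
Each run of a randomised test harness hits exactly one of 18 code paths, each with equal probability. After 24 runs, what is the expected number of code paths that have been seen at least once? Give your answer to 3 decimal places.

For each code path, P(seen in 24 runs) = 1 - (17/18)^24 = 0.7464.
By linearity of expectation, E[distinct seen] = 18·(1 - (17/18)^24) = 13.4343.

13.434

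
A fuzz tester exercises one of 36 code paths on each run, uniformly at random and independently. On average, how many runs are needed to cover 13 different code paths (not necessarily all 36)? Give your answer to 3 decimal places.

Going from k to k+1 distinct takes a geometric number of runs with mean 36/(36-k).
Sum over k = 0,...,12: E = 36/36 + 36/35 + 36/34 + ... + 36/25 + 36/24 = 15.8496.

15.850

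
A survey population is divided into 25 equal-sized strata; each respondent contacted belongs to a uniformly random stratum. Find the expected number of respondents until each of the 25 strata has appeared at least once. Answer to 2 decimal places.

Split into phases: going from k distinct to k+1 distinct takes on average 25/(25-k) respondents.
E[T] = 25/25 + 25/24 + 25/23 + ... + 25/2 + 25/1 = 25·H_{25}.
H_{25} = 3.816, so E[T] = 95.399.

95.40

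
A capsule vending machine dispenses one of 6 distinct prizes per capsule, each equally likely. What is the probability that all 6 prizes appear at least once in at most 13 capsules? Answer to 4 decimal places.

0.5139

Let A_i be the event that prize i is missing after 13 capsules. By inclusion–exclusion on the A_i,
P(all seen) = Σ_{j=0}^{6} (-1)^j C(6,j)((6-j)/6)^13
= 1.00000 - 0.56078 + 0.07707 - 0.00244 + 0.00001 - 0.00000 + 0.00000
= 0.51386.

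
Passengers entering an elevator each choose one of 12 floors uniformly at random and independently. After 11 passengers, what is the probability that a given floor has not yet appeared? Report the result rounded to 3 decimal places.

Each passenger misses the fixed floor with probability (12-1)/12 = 11/12, independently.
P(still missing after 11) = (11/12)^11 = 0.3840.

0.384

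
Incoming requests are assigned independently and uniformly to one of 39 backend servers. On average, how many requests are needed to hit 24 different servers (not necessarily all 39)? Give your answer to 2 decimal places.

36.48

With k distinct servers already seen, the next new one arrives after an expected 39/(39-k) requests.
Sum over k = 0,...,23: E = 39/39 + 39/38 + 39/37 + ... + 39/17 + 39/16 = 36.477.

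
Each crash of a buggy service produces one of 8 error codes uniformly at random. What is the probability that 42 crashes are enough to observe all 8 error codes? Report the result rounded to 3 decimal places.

0.971

By inclusion–exclusion over which error codes are missing,
P(all seen) = Σ_{j=0}^{8} (-1)^j C(8,j)((8-j)/8)^42
= 1.0000 - 0.0293 + 0.0002 - 0.0000 + 0.0000 - 0.0000 + 0.0000 - 0.0000 + 0.0000
= 0.9708.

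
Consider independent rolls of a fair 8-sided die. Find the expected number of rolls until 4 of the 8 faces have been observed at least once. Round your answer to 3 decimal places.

Going from k to k+1 distinct takes a geometric number of rolls with mean 8/(8-k).
Sum over k = 0,...,3: E = 8/8 + 8/7 + 8/6 + 8/5 = 5.0762.

5.076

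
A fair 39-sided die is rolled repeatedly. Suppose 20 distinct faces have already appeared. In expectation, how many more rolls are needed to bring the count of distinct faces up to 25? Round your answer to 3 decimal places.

With k distinct faces already seen, the next new one takes an expected 39/(39-k) rolls.
Sum over k = 20,...,24: E = 39/19 + 39/18 + 39/17 + 39/16 + 39/15 = 11.5509.

11.551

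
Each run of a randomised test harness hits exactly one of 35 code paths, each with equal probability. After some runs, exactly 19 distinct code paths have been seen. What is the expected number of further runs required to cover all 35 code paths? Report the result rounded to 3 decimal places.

118.326

With k distinct code paths already seen, the next new one takes an expected 35/(35-k) runs.
Sum over k = 19,...,34: E = 35/16 + 35/15 + 35/14 + ... + 35/2 + 35/1 = 118.3255.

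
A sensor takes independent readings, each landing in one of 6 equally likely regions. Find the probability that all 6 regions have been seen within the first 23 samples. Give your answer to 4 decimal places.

0.9108

Let A_i be the event that region i is missing after 23 samples. By inclusion–exclusion on the A_i,
P(all seen) = Σ_{j=0}^{6} (-1)^j C(6,j)((6-j)/6)^23
= 1.00000 - 0.09057 + 0.00134 - 0.00000 + 0.00000 - 0.00000 + 0.00000
= 0.91076.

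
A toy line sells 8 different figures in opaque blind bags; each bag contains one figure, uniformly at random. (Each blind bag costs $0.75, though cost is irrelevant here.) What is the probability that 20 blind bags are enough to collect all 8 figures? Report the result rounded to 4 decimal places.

0.5306

By inclusion–exclusion over which figures are missing,
P(all seen) = Σ_{j=0}^{8} (-1)^j C(8,j)((8-j)/8)^20
= 1.00000 - 0.55367 + 0.08879 - 0.00463 + 0.00007 - 0.00000 + 0.00000 - 0.00000 + 0.00000
= 0.53056.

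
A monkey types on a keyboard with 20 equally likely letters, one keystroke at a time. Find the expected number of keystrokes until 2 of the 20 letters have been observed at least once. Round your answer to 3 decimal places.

2.053

With k distinct letters already seen, the next new one arrives after an expected 20/(20-k) keystrokes.
Sum over k = 0,...,1: E = 20/20 + 20/19 = 2.0526.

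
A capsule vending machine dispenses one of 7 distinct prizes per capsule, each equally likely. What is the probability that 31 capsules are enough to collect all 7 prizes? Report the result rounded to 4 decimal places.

0.9418

Let A_i be the event that prize i is missing after 31 capsules. By inclusion–exclusion on the A_i,
P(all seen) = Σ_{j=0}^{7} (-1)^j C(7,j)((7-j)/7)^31
= 1.00000 - 0.05885 + 0.00062 - 0.00000 + 0.00000 - 0.00000 + 0.00000 - 0.00000
= 0.94177.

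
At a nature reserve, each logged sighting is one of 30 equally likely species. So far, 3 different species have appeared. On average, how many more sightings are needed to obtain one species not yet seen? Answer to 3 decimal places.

1.111

Each sighting yields a new species with probability (30-3)/30 = 27/30, so the wait is geometric with mean 30/27.
E = 30/27 = 1.1111.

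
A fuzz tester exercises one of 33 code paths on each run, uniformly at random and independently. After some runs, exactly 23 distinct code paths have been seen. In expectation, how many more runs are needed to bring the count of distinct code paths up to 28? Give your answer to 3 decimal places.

The wait to go from k to k+1 distinct code paths is geometric with mean 33/(33-k).
Sum over k = 23,...,27: E = 33/10 + 33/9 + 33/8 + 33/7 + 33/6 = 21.3060.

21.306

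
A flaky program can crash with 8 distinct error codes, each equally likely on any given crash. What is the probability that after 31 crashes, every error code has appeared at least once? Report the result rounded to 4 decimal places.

0.8763

Let A_i be the event that error code i is missing after 31 crashes. By inclusion–exclusion on the A_i,
P(all seen) = Σ_{j=0}^{8} (-1)^j C(8,j)((8-j)/8)^31
= 1.00000 - 0.12745 + 0.00375 - 0.00003 + 0.00000 - 0.00000 + 0.00000 - 0.00000 + 0.00000
= 0.87627.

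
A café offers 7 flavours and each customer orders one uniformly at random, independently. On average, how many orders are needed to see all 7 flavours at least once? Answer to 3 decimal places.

18.150

Split into phases: going from k distinct to k+1 distinct takes on average 7/(7-k) orders.
E[T] = 7/7 + 7/6 + 7/5 + ... + 7/2 + 7/1 = 7·H_{7}.
H_{7} = 2.5929, so E[T] = 18.1500.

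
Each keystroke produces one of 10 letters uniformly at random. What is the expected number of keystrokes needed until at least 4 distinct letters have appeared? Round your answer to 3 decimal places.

4.790

With k distinct letters already seen, the next new one arrives after an expected 10/(10-k) keystrokes.
Sum over k = 0,...,3: E = 10/10 + 10/9 + 10/8 + 10/7 = 4.7897.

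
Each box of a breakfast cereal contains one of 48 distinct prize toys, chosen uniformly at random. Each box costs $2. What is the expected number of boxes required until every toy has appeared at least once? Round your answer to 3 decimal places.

214.022

After k distinct toys have appeared, the next box gives a new one with probability (48-k)/48, so the expected wait for the (k+1)-th is 48/(48-k).
E[T] = 48/48 + 48/47 + 48/46 + ... + 48/2 + 48/1 = 48·H_{48}.
H_{48} = 4.4588, so E[T] = 214.0223.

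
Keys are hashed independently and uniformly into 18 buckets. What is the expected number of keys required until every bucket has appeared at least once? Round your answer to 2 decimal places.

After k distinct buckets have appeared, the next key gives a new one with probability (18-k)/18, so the expected wait for the (k+1)-th is 18/(18-k).
E[T] = 18/18 + 18/17 + 18/16 + ... + 18/2 + 18/1 = 18·H_{18}.
H_{18} = 3.495, so E[T] = 62.912.

62.91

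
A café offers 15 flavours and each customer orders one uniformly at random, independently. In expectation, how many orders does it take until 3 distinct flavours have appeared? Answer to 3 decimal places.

Going from k to k+1 distinct takes a geometric number of orders with mean 15/(15-k).
Sum over k = 0,...,2: E = 15/15 + 15/14 + 15/13 = 3.2253.

3.225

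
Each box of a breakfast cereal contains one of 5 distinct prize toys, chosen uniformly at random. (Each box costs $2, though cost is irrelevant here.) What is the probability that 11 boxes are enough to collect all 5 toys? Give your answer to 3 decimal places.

0.606

Let A_i be the event that toy i is missing after 11 boxes. By inclusion–exclusion on the A_i,
P(all seen) = Σ_{j=0}^{5} (-1)^j C(5,j)((5-j)/5)^11
= 1.0000 - 0.4295 + 0.0363 - 0.0004 + 0.0000 - 0.0000
= 0.6064.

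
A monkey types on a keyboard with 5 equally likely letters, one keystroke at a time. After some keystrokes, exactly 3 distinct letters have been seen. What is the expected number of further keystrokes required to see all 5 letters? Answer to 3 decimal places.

7.500

From k distinct to k+1 distinct takes on average 5/(5-k) keystrokes.
Sum over k = 3,...,4: E = 5/2 + 5/1 = 7.5000.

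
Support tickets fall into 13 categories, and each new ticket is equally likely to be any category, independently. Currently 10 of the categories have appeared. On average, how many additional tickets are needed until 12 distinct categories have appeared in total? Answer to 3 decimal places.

10.833

The wait to go from k to k+1 distinct categories is geometric with mean 13/(13-k).
Sum over k = 10,...,11: E = 13/3 + 13/2 = 10.8333.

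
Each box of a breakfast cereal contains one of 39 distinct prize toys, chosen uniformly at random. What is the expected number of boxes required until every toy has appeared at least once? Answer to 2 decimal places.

165.89

Split into phases: going from k distinct to k+1 distinct takes on average 39/(39-k) boxes.
E[T] = 39/39 + 39/38 + 39/37 + ... + 39/2 + 39/1 = 39·H_{39}.
H_{39} = 4.254, so E[T] = 165.888.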